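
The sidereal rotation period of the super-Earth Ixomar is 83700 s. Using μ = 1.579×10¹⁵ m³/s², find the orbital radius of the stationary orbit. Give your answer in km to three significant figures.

r_sync ≈ 65400 km

A synchronous orbit has period T, so by Kepler's third law a = (μT²/4π²)^(1/3).
μT²/4π² = 1.579×10¹⁵ × (8.370×10⁴)² / 39.48 = 2.802×10²³ m³.
a = 6.544×10⁷ m = 65437 km.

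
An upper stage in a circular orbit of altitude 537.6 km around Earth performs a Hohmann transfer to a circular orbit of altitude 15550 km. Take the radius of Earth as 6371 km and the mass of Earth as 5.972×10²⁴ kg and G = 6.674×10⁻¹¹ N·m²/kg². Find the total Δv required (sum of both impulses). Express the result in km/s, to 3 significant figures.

Δv_total ≈ 3.08 km/s

μ = GM = 6.674×10⁻¹¹ × 5.972×10²⁴ = 3.986×10¹⁴ m³/s².
r₁ = 6371 + 537.6 = 6908.6 km = 6.9086×10⁶ m.
r₂ = 6371 + 15550 = 21921 km = 2.1921×10⁷ m.
Transfer ellipse a_t = (r₁ + r₂)/2 = 1.441×10⁷ m.
At r₁: circular v_c1 = √(μ/r₁) = 7596 m/s; transfer-perigee v_p = √[μ(2/r₁ − 1/a_t)] = 9367 m/s.
Δv₁ = v_p − v_c1 = 1771 m/s.
At r₂: circular v_c2 = √(μ/r₂) = 4264 m/s; transfer-apogee v_a = √[μ(2/r₂ − 1/a_t)] = 2952 m/s.
Δv₂ = v_c2 − v_a = 1312 m/s.
Total Δv = Δv₁ + Δv₂ = 3083 m/s = 3.083 km/s.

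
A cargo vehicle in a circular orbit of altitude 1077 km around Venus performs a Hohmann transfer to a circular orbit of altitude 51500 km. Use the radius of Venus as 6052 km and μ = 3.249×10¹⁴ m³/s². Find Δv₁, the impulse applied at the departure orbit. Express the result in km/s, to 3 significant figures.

Δv ≈ 2.25 km/s

r₁ = 6052 + 1077 = 7129.0 km = 7.1290×10⁶ m.
r₂ = 6052 + 51500 = 57552 km = 5.7552×10⁷ m.
Transfer ellipse a_t = (r₁ + r₂)/2 = 3.234×10⁷ m.
At r₁: circular v_c1 = √(μ/r₁) = 6751 m/s; transfer-periapsis v_p = √[μ(2/r₁ − 1/a_t)] = 9006 m/s.
Δv₁ = v_p − v_c1 = 2255 m/s.
= 2.255 km/s.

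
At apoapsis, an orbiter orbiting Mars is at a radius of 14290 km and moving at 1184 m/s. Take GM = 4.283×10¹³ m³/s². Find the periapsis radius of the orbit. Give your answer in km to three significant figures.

r_a = 1.429×10⁷ m.
Specific energy ε = v²/2 − μ/r = -2.296×10⁶ J/kg, so a = −μ/(2ε) = 9.326×10⁶ m.
The apsides satisfy r_p + r_a = 2a, so the periapsis radius is 2a − r_a = 4.362×10⁶ m = 4362.0 km.

periapsis radius ≈ 4360 km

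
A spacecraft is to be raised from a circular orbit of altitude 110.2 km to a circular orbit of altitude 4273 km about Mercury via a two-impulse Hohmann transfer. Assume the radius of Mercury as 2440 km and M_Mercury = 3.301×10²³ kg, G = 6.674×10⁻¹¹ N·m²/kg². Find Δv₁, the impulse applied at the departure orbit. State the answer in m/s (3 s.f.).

Δv ≈ 599 m/s

μ = GM = 6.674×10⁻¹¹ × 3.301×10²³ = 2.203×10¹³ m³/s².
r₁ = 2440 + 110.2 = 2550.2 km = 2.5502×10⁶ m.
r₂ = 2440 + 4273 = 6713.0 km = 6.7130×10⁶ m.
Transfer ellipse a_t = (r₁ + r₂)/2 = 4.632×10⁶ m.
At r₁: circular v_c1 = √(μ/r₁) = 2939 m/s; transfer-periherm v_p = √[μ(2/r₁ − 1/a_t)] = 3539 m/s.
Δv₁ = v_p − v_c1 = 599.3 m/s.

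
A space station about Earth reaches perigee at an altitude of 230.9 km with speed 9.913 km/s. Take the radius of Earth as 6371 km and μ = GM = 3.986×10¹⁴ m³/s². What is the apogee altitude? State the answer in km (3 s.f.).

apogee altitude ≈ 22500 km

r_p = 6371 + 230.9 = 6601.9 km = 6.602×10⁶ m.
Specific energy ε = v²/2 − μ/r = -1.124×10⁷ J/kg, so a = −μ/(2ε) = 1.773×10⁷ m.
The apsides satisfy r_p + r_a = 2a, so the apogee radius is 2a − r_p = 2.885×10⁷ m = 28852 km.
Apogee altitude = 28852 − 6371 = 22481 km.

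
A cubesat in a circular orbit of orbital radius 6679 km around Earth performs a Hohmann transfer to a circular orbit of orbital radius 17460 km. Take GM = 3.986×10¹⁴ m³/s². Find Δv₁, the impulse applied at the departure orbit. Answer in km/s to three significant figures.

Δv ≈ 1.57 km/s

r₁ = 6679 km = 6.679×10⁶ m.
r₂ = 17460 km = 1.746×10⁷ m.
Transfer ellipse a_t = (r₁ + r₂)/2 = 1.207×10⁷ m.
At r₁: circular v_c1 = √(μ/r₁) = 7725 m/s; transfer-perigee v_p = √[μ(2/r₁ − 1/a_t)] = 9292 m/s.
Δv₁ = v_p − v_c1 = 1566 m/s.
= 1.566 km/s.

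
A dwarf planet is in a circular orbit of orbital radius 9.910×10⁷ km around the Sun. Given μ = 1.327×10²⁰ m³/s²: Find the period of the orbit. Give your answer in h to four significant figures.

T ≈ 4727 h

r = 9.910×10⁷ km = 9.910×10¹⁰ m.
Kepler's third law: T = 2π√(r³/μ) = 2π√((9.910×10¹⁰)³ / 1.327×10²⁰).
r³/μ = 7.334×10¹² s², so T = 2π × 2.708×10⁶ = 1.702×10⁷ s.
Converting: 1.702×10⁷ s ÷ 3600 = 4727 h.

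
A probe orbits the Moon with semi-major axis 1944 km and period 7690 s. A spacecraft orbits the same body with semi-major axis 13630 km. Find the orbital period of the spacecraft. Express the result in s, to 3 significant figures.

T₂ ≈ 1.43×10⁵ s

Kepler's third law: T² ∝ a³, so T₂ = T₁ (a₂/a₁)^(3/2).
a₂/a₁ = 7.011, (a₂/a₁)^(3/2) = 18.57.
T₂ = 7690 × 18.57 = 1.428×10⁵ s.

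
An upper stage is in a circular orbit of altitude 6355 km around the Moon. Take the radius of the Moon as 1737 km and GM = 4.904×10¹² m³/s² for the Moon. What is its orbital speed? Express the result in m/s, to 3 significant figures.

v ≈ 778 m/s

r = 1737 + 6355 = 8092.0 km = 8.0920×10⁶ m.
For a circular orbit v = √(μ/r) = √(4.904×10¹² / 8.092×10⁶) = √(6.060×10⁵) = 778.5 m/s.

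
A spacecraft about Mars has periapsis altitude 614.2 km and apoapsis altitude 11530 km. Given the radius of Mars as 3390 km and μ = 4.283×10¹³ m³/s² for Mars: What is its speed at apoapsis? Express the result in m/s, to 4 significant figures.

v ≈ 1102 m/s

r_p = 3390 + 614.2 = 4004.2 km = 4.0042×10⁶ m.
r_a = 3390 + 11530 = 14920 km = 1.4920×10⁷ m.
Semi-major axis a = (r_p + r_a)/2 = 9462.1 km = 9.462×10⁶ m.
Vis-viva: v² = μ(2/r − 1/a) = 4.283×10¹³ × (1.340×10⁻⁷ − 1.057×10⁻⁷) = 1.215×10⁶ m²/s².
v = 1102 m/s.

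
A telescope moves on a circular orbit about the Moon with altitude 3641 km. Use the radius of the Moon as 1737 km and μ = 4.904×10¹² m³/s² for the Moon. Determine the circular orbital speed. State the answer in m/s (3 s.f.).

r = 1737 + 3641 = 5378.0 km = 5.3780×10⁶ m.
For a circular orbit v = √(μ/r) = √(4.904×10¹² / 5.378×10⁶) = √(9.119×10⁵) = 954.9 m/s.

v ≈ 955 m/s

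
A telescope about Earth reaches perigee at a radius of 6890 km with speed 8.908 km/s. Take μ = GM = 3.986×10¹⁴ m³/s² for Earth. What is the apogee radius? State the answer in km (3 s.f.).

r_p = 6.890×10⁶ m.
Specific energy ε = v²/2 − μ/r = -1.818×10⁷ J/kg, so a = −μ/(2ε) = 1.097×10⁷ m.
The apsides satisfy r_p + r_a = 2a, so the apogee radius is 2a − r_p = 1.504×10⁷ m = 15040 km.

apogee radius ≈ 15000 km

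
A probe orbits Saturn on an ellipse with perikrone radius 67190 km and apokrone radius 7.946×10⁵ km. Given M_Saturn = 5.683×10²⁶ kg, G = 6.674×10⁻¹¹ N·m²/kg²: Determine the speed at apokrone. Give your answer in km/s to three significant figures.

v ≈ 2.73 km/s

μ = GM = 6.674×10⁻¹¹ × 5.683×10²⁶ = 3.793×10¹⁶ m³/s².
Semi-major axis a = (r_p + r_a)/2 = 4.3090×10⁵ km = 4.309×10⁸ m.
Vis-viva: v² = μ(2/r − 1/a) = 3.793×10¹⁶ × (2.517×10⁻⁹ − 2.321×10⁻⁹) = 7.443×10⁶ m²/s².
v = 2728 m/s = 2.728 km/s.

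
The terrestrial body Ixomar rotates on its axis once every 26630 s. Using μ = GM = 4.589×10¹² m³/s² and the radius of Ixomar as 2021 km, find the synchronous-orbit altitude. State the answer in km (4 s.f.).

h_sync ≈ 2331 km

A synchronous orbit has period T, so by Kepler's third law a = (μT²/4π²)^(1/3).
μT²/4π² = 4.589×10¹² × (2.663×10⁴)² / 39.48 = 8.243×10¹⁹ m³.
a = 4.352×10⁶ m = 4352.1 km.
Altitude h = a − R = 4352.1 − 2021 = 2331.1 km.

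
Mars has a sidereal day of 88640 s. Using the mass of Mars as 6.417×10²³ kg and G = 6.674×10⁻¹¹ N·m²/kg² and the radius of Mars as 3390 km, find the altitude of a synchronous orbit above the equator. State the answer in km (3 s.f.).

μ = GM = 6.674×10⁻¹¹ × 6.417×10²³ = 4.283×10¹³ m³/s².
A synchronous orbit has period T, so by Kepler's third law a = (μT²/4π²)^(1/3).
μT²/4π² = 4.283×10¹³ × (8.864×10⁴)² / 39.48 = 8.524×10²¹ m³.
a = 2.043×10⁷ m = 20427 km.
Altitude h = a − R = 20427 − 3390 = 17037 km.

h_sync ≈ 17000 km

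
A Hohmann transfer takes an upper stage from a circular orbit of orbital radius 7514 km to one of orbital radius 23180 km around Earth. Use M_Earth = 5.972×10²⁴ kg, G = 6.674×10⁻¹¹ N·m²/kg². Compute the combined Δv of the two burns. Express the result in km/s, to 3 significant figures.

μ = GM = 6.674×10⁻¹¹ × 5.972×10²⁴ = 3.986×10¹⁴ m³/s².
r₁ = 7514 km = 7.514×10⁶ m.
r₂ = 23180 km = 2.318×10⁷ m.
Transfer ellipse a_t = (r₁ + r₂)/2 = 1.535×10⁷ m.
At r₁: circular v_c1 = √(μ/r₁) = 7283 m/s; transfer-perigee v_p = √[μ(2/r₁ − 1/a_t)] = 8951 m/s.
Δv₁ = v_p − v_c1 = 1668 m/s.
At r₂: circular v_c2 = √(μ/r₂) = 4147 m/s; transfer-apogee v_a = √[μ(2/r₂ − 1/a_t)] = 2901 m/s.
Δv₂ = v_c2 − v_a = 1245 m/s.
Total Δv = Δv₁ + Δv₂ = 2913 m/s = 2.913 km/s.

Δv_total ≈ 2.91 km/s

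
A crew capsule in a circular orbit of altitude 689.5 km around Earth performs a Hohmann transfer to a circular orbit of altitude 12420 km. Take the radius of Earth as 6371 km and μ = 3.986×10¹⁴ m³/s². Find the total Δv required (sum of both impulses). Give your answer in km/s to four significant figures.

Δv_total ≈ 2.747 km/s

r₁ = 6371 + 689.5 = 7060.5 km = 7.0605×10⁶ m.
r₂ = 6371 + 12420 = 18791 km = 1.8791×10⁷ m.
Transfer ellipse a_t = (r₁ + r₂)/2 = 1.293×10⁷ m.
At r₁: circular v_c1 = √(μ/r₁) = 7514 m/s; transfer-perigee v_p = √[μ(2/r₁ − 1/a_t)] = 9059 m/s.
Δv₁ = v_p − v_c1 = 1546 m/s.
At r₂: circular v_c2 = √(μ/r₂) = 4606 m/s; transfer-apogee v_a = √[μ(2/r₂ − 1/a_t)] = 3404 m/s.
Δv₂ = v_c2 − v_a = 1202 m/s.
Total Δv = Δv₁ + Δv₂ = 2747 m/s = 2.747 km/s.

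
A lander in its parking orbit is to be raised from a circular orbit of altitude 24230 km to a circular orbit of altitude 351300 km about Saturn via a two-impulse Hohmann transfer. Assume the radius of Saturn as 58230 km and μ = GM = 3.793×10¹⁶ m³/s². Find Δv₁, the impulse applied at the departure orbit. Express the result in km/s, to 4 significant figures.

Δv ≈ 6.225 km/s

r₁ = 58230 + 24230 = 82460 km = 8.2460×10⁷ m.
r₂ = 58230 + 351300 = 409530 km = 4.0953×10⁸ m.
Transfer ellipse a_t = (r₁ + r₂)/2 = 2.460×10⁸ m.
At r₁: circular v_c1 = √(μ/r₁) = 21450 m/s; transfer-perikrone v_p = √[μ(2/r₁ − 1/a_t)] = 27670 m/s.
Δv₁ = v_p − v_c1 = 6225 m/s.
= 6.225 km/s.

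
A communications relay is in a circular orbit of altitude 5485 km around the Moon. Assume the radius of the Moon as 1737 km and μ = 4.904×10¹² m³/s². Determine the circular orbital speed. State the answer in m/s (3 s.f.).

v ≈ 824 m/s

r = 1737 + 5485 = 7222.0 km = 7.2220×10⁶ m.
For a circular orbit v = √(μ/r) = √(4.904×10¹² / 7.222×10⁶) = √(6.790×10⁵) = 824.0 m/s.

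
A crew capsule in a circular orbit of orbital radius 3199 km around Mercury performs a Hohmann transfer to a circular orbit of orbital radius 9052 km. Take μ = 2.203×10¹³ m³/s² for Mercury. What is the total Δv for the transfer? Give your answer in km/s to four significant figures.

Δv_total ≈ 0.9985 km/s

r₁ = 3199 km = 3.199×10⁶ m.
r₂ = 9052 km = 9.052×10⁶ m.
Transfer ellipse a_t = (r₁ + r₂)/2 = 6.126×10⁶ m.
At r₁: circular v_c1 = √(μ/r₁) = 2624 m/s; transfer-periherm v_p = √[μ(2/r₁ − 1/a_t)] = 3190 m/s.
Δv₁ = v_p − v_c1 = 565.9 m/s.
At r₂: circular v_c2 = √(μ/r₂) = 1560 m/s; transfer-apoherm v_a = √[μ(2/r₂ − 1/a_t)] = 1127 m/s.
Δv₂ = v_c2 − v_a = 432.7 m/s.
Total Δv = Δv₁ + Δv₂ = 998.5 m/s = 0.9985 km/s.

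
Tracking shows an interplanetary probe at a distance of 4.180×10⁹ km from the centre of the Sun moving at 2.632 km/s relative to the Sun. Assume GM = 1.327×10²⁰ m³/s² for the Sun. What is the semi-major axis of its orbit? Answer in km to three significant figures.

r = 4.180×10¹² m.
Vis-viva rearranged: 1/a = 2/r − v²/μ = 4.785×10⁻¹³ − 5.220×10⁻¹⁴ = 4.263×10⁻¹³ m⁻¹.
a = 2.346×10¹² m = 2.3460×10⁹ km.

a ≈ 2.35×10⁹ km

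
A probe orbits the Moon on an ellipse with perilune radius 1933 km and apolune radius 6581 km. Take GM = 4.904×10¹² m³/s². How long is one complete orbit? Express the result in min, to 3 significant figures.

T ≈ 415 min

Semi-major axis a = (r_p + r_a)/2 = (1933.0 + 6581.0)/2 = 4257.0 km = 4.257×10⁶ m.
By Kepler's third law T = 2π√(a³/μ) = 2π × 3.966×10³ = 2.492×10⁴ s.
= 415.3 min.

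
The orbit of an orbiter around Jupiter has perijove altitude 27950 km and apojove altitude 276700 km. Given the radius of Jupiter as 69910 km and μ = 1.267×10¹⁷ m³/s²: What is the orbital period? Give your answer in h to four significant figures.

r_p = 69910 + 27950 = 97860 km = 9.7860×10⁷ m.
r_a = 69910 + 276700 = 346610 km = 3.4661×10⁸ m.
Semi-major axis a = (r_p + r_a)/2 = (97860 + 3.4661×10⁵)/2 = 2.2224×10⁵ km = 2.222×10⁸ m.
By Kepler's third law T = 2π√(a³/μ) = 2π × 9.307×10³ = 5.848×10⁴ s.
= 16.24 h.

T ≈ 16.24 h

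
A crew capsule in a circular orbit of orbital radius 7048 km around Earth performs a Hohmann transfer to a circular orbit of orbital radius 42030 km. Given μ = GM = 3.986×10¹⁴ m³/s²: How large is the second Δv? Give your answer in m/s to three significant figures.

Δv ≈ 1430 m/s

r₁ = 7048 km = 7.048×10⁶ m.
r₂ = 42030 km = 4.203×10⁷ m.
Transfer ellipse a_t = (r₁ + r₂)/2 = 2.454×10⁷ m.
At r₁: circular v_c1 = √(μ/r₁) = 7520 m/s; transfer-perigee v_p = √[μ(2/r₁ − 1/a_t)] = 9842 m/s.
At r₂: circular v_c2 = √(μ/r₂) = 3080 m/s; transfer-apogee v_a = √[μ(2/r₂ − 1/a_t)] = 1650 m/s.
Δv₂ = v_c2 − v_a = 1429 m/s.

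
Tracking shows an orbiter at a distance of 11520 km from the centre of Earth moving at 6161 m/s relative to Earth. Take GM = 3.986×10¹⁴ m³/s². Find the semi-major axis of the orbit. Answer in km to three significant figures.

a ≈ 12800 km

r = 1.152×10⁷ m.
Vis-viva rearranged: 1/a = 2/r − v²/μ = 1.736×10⁻⁷ − 9.523×10⁻⁸ = 7.838×10⁻⁸ m⁻¹.
a = 1.276×10⁷ m = 12758 km.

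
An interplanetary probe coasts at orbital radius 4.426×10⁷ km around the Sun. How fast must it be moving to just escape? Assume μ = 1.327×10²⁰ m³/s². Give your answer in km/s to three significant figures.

v_esc ≈ 77.4 km/s

r = 4.426×10⁷ km = 4.426×10¹⁰ m.
Escape speed v_esc = √(2μ/r) = √(2 × 1.327×10²⁰ / 4.426×10¹⁰) = √(5.996×10⁹) = 77440 m/s.
= 77.44 km/s.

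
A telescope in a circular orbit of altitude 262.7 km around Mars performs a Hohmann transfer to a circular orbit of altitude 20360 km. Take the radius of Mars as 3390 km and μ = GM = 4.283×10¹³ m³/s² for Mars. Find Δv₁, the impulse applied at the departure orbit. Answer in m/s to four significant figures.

r₁ = 3390 + 262.7 = 3652.7 km = 3.6527×10⁶ m.
r₂ = 3390 + 20360 = 23750 km = 2.3750×10⁷ m.
Transfer ellipse a_t = (r₁ + r₂)/2 = 1.370×10⁷ m.
At r₁: circular v_c1 = √(μ/r₁) = 3424 m/s; transfer-periapsis v_p = √[μ(2/r₁ − 1/a_t)] = 4508 m/s.
Δv₁ = v_p − v_c1 = 1084 m/s.

Δv ≈ 1084 m/s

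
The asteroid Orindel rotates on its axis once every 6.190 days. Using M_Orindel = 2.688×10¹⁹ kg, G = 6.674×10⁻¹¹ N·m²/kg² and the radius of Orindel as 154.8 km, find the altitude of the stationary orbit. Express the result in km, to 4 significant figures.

h_sync ≈ 2196 km

μ = GM = 6.674×10⁻¹¹ × 2.688×10¹⁹ = 1.794×10⁹ m³/s².
T = 6.190 days = 5.348×10⁵ s.
A synchronous orbit has period T, so by Kepler's third law a = (μT²/4π²)^(1/3).
μT²/4π² = 1.794×10⁹ × (5.348×10⁵)² / 39.48 = 1.300×10¹⁹ m³.
a = 2.351×10⁶ m = 2351.2 km.
Altitude h = a − R = 2351.2 − 154.8 = 2196.4 km.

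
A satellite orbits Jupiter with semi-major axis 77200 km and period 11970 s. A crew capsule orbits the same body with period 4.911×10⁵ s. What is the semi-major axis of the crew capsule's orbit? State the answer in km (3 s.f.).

a₂ ≈ 9.18×10⁵ km

Kepler's third law: a³ ∝ T², so a₂ = a₁ (T₂/T₁)^(2/3).
T₂/T₁ = 41.03, (T₂/T₁)^(2/3) = 11.90.
a₂ = 77200 × 11.90 = 9.183×10⁵ km.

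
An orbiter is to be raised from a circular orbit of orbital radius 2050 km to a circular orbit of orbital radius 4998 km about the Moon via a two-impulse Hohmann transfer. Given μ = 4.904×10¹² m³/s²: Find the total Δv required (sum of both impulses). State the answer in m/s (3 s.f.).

r₁ = 2050 km = 2.050×10⁶ m.
r₂ = 4998 km = 4.998×10⁶ m.
Transfer ellipse a_t = (r₁ + r₂)/2 = 3.524×10⁶ m.
At r₁: circular v_c1 = √(μ/r₁) = 1547 m/s; transfer-perilune v_p = √[μ(2/r₁ − 1/a_t)] = 1842 m/s.
Δv₁ = v_p − v_c1 = 295.3 m/s.
At r₂: circular v_c2 = √(μ/r₂) = 990.6 m/s; transfer-apolune v_a = √[μ(2/r₂ − 1/a_t)] = 755.5 m/s.
Δv₂ = v_c2 − v_a = 235.0 m/s.
Total Δv = Δv₁ + Δv₂ = 530.3 m/s.

Δv_total ≈ 530 m/s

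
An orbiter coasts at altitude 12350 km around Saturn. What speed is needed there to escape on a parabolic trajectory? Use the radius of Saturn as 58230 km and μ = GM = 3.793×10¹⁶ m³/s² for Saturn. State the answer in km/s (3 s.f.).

v_esc ≈ 32.8 km/s

r = 58230 + 12350 = 70580 km = 7.0580×10⁷ m.
Escape speed v_esc = √(2μ/r) = √(2 × 3.793×10¹⁶ / 7.058×10⁷) = √(1.075×10⁹) = 32780 m/s.
= 32.78 km/s.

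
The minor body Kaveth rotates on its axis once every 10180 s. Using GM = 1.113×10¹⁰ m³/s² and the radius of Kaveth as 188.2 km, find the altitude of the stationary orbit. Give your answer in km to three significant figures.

A synchronous orbit has period T, so by Kepler's third law a = (μT²/4π²)^(1/3).
μT²/4π² = 1.113×10¹⁰ × (1.018×10⁴)² / 39.48 = 2.922×10¹⁶ m³.
a = 3.080×10⁵ m = 307.99 km.
Altitude h = a − R = 307.99 − 188.2 = 119.79 km.

h_sync ≈ 120 km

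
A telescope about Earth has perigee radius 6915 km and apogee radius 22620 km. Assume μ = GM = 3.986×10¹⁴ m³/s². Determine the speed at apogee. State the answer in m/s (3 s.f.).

v ≈ 2870 m/s

Semi-major axis a = (r_p + r_a)/2 = 14768 km = 1.477×10⁷ m.
Vis-viva: v² = μ(2/r − 1/a) = 3.986×10¹⁴ × (8.842×10⁻⁸ − 6.772×10⁻⁸) = 8.251×10⁶ m²/s².
v = 2873 m/s.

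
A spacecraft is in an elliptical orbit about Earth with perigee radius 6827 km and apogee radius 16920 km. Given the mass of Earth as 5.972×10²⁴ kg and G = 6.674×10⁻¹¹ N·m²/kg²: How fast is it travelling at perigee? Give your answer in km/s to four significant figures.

v ≈ 9.121 km/s

μ = GM = 6.674×10⁻¹¹ × 5.972×10²⁴ = 3.986×10¹⁴ m³/s².
Semi-major axis a = (r_p + r_a)/2 = 11874 km = 1.187×10⁷ m.
Vis-viva: v² = μ(2/r − 1/a) = 3.986×10¹⁴ × (2.930×10⁻⁷ − 8.422×10⁻⁸) = 8.320×10⁷ m²/s².
v = 9121 m/s = 9.121 km/s.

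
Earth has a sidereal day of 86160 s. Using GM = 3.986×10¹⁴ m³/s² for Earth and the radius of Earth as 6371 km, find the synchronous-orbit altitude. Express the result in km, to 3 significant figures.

h_sync ≈ 35800 km

A synchronous orbit has period T, so by Kepler's third law a = (μT²/4π²)^(1/3).
μT²/4π² = 3.986×10¹⁴ × (8.616×10⁴)² / 39.48 = 7.495×10²² m³.
a = 4.216×10⁷ m = 42163 km.
Altitude h = a − R = 42163 − 6371 = 35792 km.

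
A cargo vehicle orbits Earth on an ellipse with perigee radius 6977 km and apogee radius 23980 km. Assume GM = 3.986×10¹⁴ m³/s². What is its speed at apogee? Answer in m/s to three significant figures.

Semi-major axis a = (r_p + r_a)/2 = 15478 km = 1.548×10⁷ m.
Vis-viva: v² = μ(2/r − 1/a) = 3.986×10¹⁴ × (8.340×10⁻⁸ − 6.461×10⁻⁸) = 7.493×10⁶ m²/s².
v = 2737 m/s.

v ≈ 2740 m/s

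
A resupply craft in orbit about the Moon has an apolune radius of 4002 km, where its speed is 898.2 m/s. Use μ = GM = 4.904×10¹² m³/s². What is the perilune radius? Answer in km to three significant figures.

r_a = 4.002×10⁶ m.
Specific energy ε = v²/2 − μ/r = -8.220×10⁵ J/kg, so a = −μ/(2ε) = 2.983×10⁶ m.
The apsides satisfy r_p + r_a = 2a, so the perilune radius is 2a − r_a = 1.964×10⁶ m = 1963.9 km.

perilune radius ≈ 1960 km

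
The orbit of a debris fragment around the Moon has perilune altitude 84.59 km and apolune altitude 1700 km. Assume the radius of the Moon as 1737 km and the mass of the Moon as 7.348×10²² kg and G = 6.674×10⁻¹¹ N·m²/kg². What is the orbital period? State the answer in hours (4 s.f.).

μ = GM = 6.674×10⁻¹¹ × 7.348×10²² = 4.904×10¹² m³/s².
r_p = 1737 + 84.59 = 1821.6 km = 1.8216×10⁶ m.
r_a = 1737 + 1700 = 3437.0 km = 3.4370×10⁶ m.
Semi-major axis a = (r_p + r_a)/2 = (1821.6 + 3437.0)/2 = 2629.3 km = 2.629×10⁶ m.
By Kepler's third law T = 2π√(a³/μ) = 2π × 1.925×10³ = 1.210×10⁴ s.
= 3.360 hours.

T ≈ 3.360 hours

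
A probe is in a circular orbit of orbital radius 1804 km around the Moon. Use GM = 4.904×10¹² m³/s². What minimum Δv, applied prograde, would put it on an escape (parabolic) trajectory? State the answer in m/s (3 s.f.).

Δv ≈ 683 m/s

r = 1804 km = 1.804×10⁶ m.
Circular speed v_c = √(μ/r) = 1649 m/s.
Escape speed v_esc = √(2μ/r) = √2 × v_c = 2332 m/s.
Δv = v_esc − v_c = 682.9 m/s.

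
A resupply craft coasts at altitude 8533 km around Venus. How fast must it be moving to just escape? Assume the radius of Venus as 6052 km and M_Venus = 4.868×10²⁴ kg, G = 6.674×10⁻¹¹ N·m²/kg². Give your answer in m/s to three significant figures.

μ = GM = 6.674×10⁻¹¹ × 4.868×10²⁴ = 3.249×10¹⁴ m³/s².
r = 6052 + 8533 = 14585 km = 1.4585×10⁷ m.
Escape speed v_esc = √(2μ/r) = √(2 × 3.249×10¹⁴ / 1.458×10⁷) = √(4.455×10⁷) = 6675 m/s.

v_esc ≈ 6670 m/s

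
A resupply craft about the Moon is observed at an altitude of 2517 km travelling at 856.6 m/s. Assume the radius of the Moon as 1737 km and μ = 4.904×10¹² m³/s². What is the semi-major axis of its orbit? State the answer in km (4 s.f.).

a ≈ 3120 km

r = 1737 + 2517 = 4254.0 km = 4.254×10⁶ m.
Specific orbital energy ε = v²/2 − μ/r = (856.6)²/2 − 4.904×10¹²/4.254×10⁶ = -7.859×10⁵ J/kg.
Since ε = −μ/(2a), a = −μ/(2ε) = 3.120×10⁶ m = 3119.9 km.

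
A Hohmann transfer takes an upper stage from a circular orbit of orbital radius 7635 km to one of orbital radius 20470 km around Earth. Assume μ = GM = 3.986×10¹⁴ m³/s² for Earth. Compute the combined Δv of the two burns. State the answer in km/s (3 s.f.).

Δv_total ≈ 2.66 km/s

r₁ = 7635 km = 7.635×10⁶ m.
r₂ = 20470 km = 2.047×10⁷ m.
Transfer ellipse a_t = (r₁ + r₂)/2 = 1.405×10⁷ m.
At r₁: circular v_c1 = √(μ/r₁) = 7225 m/s; transfer-perigee v_p = √[μ(2/r₁ − 1/a_t)] = 8721 m/s.
Δv₁ = v_p − v_c1 = 1495 m/s.
At r₂: circular v_c2 = √(μ/r₂) = 4413 m/s; transfer-apogee v_a = √[μ(2/r₂ − 1/a_t)] = 3253 m/s.
Δv₂ = v_c2 − v_a = 1160 m/s.
Total Δv = Δv₁ + Δv₂ = 2655 m/s = 2.655 km/s.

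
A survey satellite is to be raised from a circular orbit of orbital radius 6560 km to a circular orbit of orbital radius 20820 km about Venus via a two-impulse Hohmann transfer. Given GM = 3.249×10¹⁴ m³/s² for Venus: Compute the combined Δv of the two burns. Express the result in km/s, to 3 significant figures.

r₁ = 6560 km = 6.560×10⁶ m.
r₂ = 20820 km = 2.082×10⁷ m.
Transfer ellipse a_t = (r₁ + r₂)/2 = 1.369×10⁷ m.
At r₁: circular v_c1 = √(μ/r₁) = 7038 m/s; transfer-periapsis v_p = √[μ(2/r₁ − 1/a_t)] = 8679 m/s.
Δv₁ = v_p − v_c1 = 1641 m/s.
At r₂: circular v_c2 = √(μ/r₂) = 3950 m/s; transfer-apoapsis v_a = √[μ(2/r₂ − 1/a_t)] = 2735 m/s.
Δv₂ = v_c2 − v_a = 1216 m/s.
Total Δv = Δv₁ + Δv₂ = 2857 m/s = 2.857 km/s.

Δv_total ≈ 2.86 km/s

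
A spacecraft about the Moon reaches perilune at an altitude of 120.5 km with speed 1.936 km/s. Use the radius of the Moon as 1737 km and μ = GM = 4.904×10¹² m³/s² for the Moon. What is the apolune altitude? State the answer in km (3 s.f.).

r_p = 1737 + 120.5 = 1857.5 km = 1.858×10⁶ m.
Specific energy ε = v²/2 − μ/r = -7.661×10⁵ J/kg, so a = −μ/(2ε) = 3.201×10⁶ m.
The apsides satisfy r_p + r_a = 2a, so the apolune radius is 2a − r_p = 4.544×10⁶ m = 4544.1 km.
Apolune altitude = 4544.1 − 1737 = 2807.1 km.

apolune altitude ≈ 2810 km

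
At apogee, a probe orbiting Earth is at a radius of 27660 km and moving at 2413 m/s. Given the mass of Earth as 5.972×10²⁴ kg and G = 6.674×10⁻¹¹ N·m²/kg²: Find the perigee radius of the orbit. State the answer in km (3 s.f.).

μ = GM = 6.674×10⁻¹¹ × 5.972×10²⁴ = 3.986×10¹⁴ m³/s².
r_a = 2.766×10⁷ m.
Specific energy ε = v²/2 − μ/r = -1.150×10⁷ J/kg, so a = −μ/(2ε) = 1.733×10⁷ m.
The apsides satisfy r_p + r_a = 2a, so the perigee radius is 2a − r_a = 7.003×10⁶ m = 7003.3 km.

perigee radius ≈ 7000 km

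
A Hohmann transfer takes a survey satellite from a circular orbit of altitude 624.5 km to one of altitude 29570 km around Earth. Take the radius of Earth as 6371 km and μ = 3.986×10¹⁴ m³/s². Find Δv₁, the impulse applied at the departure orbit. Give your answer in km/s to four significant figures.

r₁ = 6371 + 624.5 = 6995.5 km = 6.9955×10⁶ m.
r₂ = 6371 + 29570 = 35941 km = 3.5941×10⁷ m.
Transfer ellipse a_t = (r₁ + r₂)/2 = 2.147×10⁷ m.
At r₁: circular v_c1 = √(μ/r₁) = 7548 m/s; transfer-perigee v_p = √[μ(2/r₁ − 1/a_t)] = 9767 m/s.
Δv₁ = v_p − v_c1 = 2218 m/s.
= 2.218 km/s.

Δv ≈ 2.218 km/s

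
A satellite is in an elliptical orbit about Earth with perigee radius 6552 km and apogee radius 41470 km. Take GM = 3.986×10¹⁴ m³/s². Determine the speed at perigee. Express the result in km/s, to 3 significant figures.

Semi-major axis a = (r_p + r_a)/2 = 24011 km = 2.401×10⁷ m.
Vis-viva: v² = μ(2/r − 1/a) = 3.986×10¹⁴ × (3.053×10⁻⁷ − 4.165×10⁻⁸) = 1.051×10⁸ m²/s².
v = 10250 m/s = 10.25 km/s.

v ≈ 10.3 km/s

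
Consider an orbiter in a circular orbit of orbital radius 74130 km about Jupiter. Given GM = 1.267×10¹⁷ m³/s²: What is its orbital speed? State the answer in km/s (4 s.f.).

r = 74130 km = 7.413×10⁷ m.
For a circular orbit v = √(μ/r) = √(1.267×10¹⁷ / 7.413×10⁷) = √(1.709×10⁹) = 41340 m/s.
That is 41.34 km/s.

v ≈ 41.34 km/s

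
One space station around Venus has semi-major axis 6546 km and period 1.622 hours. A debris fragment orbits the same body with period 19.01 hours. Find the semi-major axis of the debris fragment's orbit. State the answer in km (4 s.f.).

a₂ ≈ 33780 km

Kepler's third law: a³ ∝ T², so a₂ = a₁ (T₂/T₁)^(2/3).
T₂/T₁ = 11.72, (T₂/T₁)^(2/3) = 5.160.
a₂ = 6546 × 5.160 = 33780 km.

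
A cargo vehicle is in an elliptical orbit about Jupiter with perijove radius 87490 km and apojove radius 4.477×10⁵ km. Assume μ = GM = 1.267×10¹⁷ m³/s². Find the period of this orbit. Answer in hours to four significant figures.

Semi-major axis a = (r_p + r_a)/2 = (87490 + 4.4770×10⁵)/2 = 2.6760×10⁵ km = 2.676×10⁸ m.
By Kepler's third law T = 2π√(a³/μ) = 2π × 1.230×10⁴ = 7.727×10⁴ s.
= 21.46 hours.

T ≈ 21.46 hours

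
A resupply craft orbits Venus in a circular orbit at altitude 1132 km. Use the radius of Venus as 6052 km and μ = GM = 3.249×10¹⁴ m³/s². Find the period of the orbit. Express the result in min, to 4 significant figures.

T ≈ 111.9 min

r = 6052 + 1132 = 7184.0 km = 7.1840×10⁶ m.
Kepler's third law: T = 2π√(r³/μ) = 2π√((7.184×10⁶)³ / 3.249×10¹⁴).
r³/μ = 1.141×10⁶ s², so T = 2π × 1.068×10³ = 6.712×10³ s.
Converting: 6.712×10³ s ÷ 60.00 = 111.9 min.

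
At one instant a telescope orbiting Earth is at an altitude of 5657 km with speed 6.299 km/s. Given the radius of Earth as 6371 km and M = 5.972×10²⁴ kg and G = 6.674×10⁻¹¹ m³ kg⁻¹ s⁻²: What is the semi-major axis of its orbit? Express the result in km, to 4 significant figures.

a ≈ 14990 km

μ = GM = 6.674×10⁻¹¹ × 5.972×10²⁴ = 3.986×10¹⁴ m³/s².
r = 6371 + 5657 = 12028 km = 1.203×10⁷ m.
Specific orbital energy ε = v²/2 − μ/r = (6299)²/2 − 3.986×10¹⁴/1.203×10⁷ = -1.330×10⁷ J/kg.
Since ε = −μ/(2a), a = −μ/(2ε) = 1.499×10⁷ m = 14986 km.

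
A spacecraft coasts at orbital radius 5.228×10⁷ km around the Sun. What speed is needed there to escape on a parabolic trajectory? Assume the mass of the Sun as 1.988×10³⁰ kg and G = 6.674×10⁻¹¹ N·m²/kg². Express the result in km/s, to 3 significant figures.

v_esc ≈ 71.2 km/s

μ = GM = 6.674×10⁻¹¹ × 1.988×10³⁰ = 1.327×10²⁰ m³/s².
r = 5.228×10⁷ km = 5.228×10¹⁰ m.
Escape speed v_esc = √(2μ/r) = √(2 × 1.327×10²⁰ / 5.228×10¹⁰) = √(5.076×10⁹) = 71240 m/s.
= 71.24 km/s.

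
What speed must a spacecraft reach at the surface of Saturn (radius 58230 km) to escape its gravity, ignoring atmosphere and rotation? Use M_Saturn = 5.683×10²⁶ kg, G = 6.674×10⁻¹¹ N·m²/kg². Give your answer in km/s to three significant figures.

v_esc ≈ 36.1 km/s

μ = GM = 6.674×10⁻¹¹ × 5.683×10²⁶ = 3.793×10¹⁶ m³/s².
r = R = 5.823×10⁷ m.
Escape speed v_esc = √(2μ/r) = √(2 × 3.793×10¹⁶ / 5.823×10⁷) = √(1.303×10⁹) = 36090 m/s.
= 36.09 km/s.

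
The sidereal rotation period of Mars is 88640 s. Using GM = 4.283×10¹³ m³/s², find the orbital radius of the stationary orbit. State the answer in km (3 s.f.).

A synchronous orbit has period T, so by Kepler's third law a = (μT²/4π²)^(1/3).
μT²/4π² = 4.283×10¹³ × (8.864×10⁴)² / 39.48 = 8.524×10²¹ m³.
a = 2.043×10⁷ m = 20428 km.

r_sync ≈ 20400 km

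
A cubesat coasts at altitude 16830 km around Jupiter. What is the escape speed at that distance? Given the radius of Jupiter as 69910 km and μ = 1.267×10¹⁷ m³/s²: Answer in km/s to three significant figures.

r = 69910 + 16830 = 86740 km = 8.6740×10⁷ m.
Escape speed v_esc = √(2μ/r) = √(2 × 1.267×10¹⁷ / 8.674×10⁷) = √(2.921×10⁹) = 54050 m/s.
= 54.05 km/s.

v_esc ≈ 54.0 km/s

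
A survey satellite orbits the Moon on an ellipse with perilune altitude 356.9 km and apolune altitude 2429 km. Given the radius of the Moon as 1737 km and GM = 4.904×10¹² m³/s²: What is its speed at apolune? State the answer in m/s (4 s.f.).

r_p = 1737 + 356.9 = 2093.9 km = 2.0939×10⁶ m.
r_a = 1737 + 2429 = 4166.0 km = 4.1660×10⁶ m.
Semi-major axis a = (r_p + r_a)/2 = 3129.9 km = 3.130×10⁶ m.
Vis-viva: v² = μ(2/r − 1/a) = 4.904×10¹² × (4.801×10⁻⁷ − 3.195×10⁻⁷) = 7.875×10⁵ m²/s².
v = 887.4 m/s.

v ≈ 887.4 m/s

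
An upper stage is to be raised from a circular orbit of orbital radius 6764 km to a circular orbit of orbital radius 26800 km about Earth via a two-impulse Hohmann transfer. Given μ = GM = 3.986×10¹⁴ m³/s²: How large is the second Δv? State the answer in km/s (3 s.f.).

Δv ≈ 1.41 km/s

r₁ = 6764 km = 6.764×10⁶ m.
r₂ = 26800 km = 2.680×10⁷ m.
Transfer ellipse a_t = (r₁ + r₂)/2 = 1.678×10⁷ m.
At r₁: circular v_c1 = √(μ/r₁) = 7677 m/s; transfer-perigee v_p = √[μ(2/r₁ − 1/a_t)] = 9701 m/s.
At r₂: circular v_c2 = √(μ/r₂) = 3857 m/s; transfer-apogee v_a = √[μ(2/r₂ − 1/a_t)] = 2448 m/s.
Δv₂ = v_c2 − v_a = 1408 m/s.
= 1.408 km/s.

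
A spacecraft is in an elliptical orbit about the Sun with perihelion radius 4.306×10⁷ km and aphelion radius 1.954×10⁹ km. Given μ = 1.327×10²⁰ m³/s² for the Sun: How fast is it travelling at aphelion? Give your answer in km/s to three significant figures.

Semi-major axis a = (r_p + r_a)/2 = 9.9853×10⁸ km = 9.985×10¹¹ m.
Vis-viva: v² = μ(2/r − 1/a) = 1.327×10²⁰ × (1.024×10⁻¹² − 1.001×10⁻¹²) = 2.929×10⁶ m²/s².
v = 1711 m/s = 1.711 km/s.

v ≈ 1.71 km/s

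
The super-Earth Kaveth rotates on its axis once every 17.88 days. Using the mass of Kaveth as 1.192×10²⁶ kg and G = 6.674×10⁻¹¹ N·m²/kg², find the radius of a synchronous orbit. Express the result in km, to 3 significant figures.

r_sync ≈ 7.83×10⁵ km

μ = GM = 6.674×10⁻¹¹ × 1.192×10²⁶ = 7.955×10¹⁵ m³/s².
T = 17.88 days = 1.545×10⁶ s.
A synchronous orbit has period T, so by Kepler's third law a = (μT²/4π²)^(1/3).
μT²/4π² = 7.955×10¹⁵ × (1.545×10⁶)² / 39.48 = 4.809×10²⁶ m³.
a = 7.835×10⁸ m = 7.8347×10⁵ km.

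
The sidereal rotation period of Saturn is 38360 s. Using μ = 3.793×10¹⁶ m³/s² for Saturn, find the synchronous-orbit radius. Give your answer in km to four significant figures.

r_sync ≈ 1.122×10⁵ km

A synchronous orbit has period T, so by Kepler's third law a = (μT²/4π²)^(1/3).
μT²/4π² = 3.793×10¹⁶ × (3.836×10⁴)² / 39.48 = 1.414×10²⁴ m³.
a = 1.122×10⁸ m = 1.1223×10⁵ km.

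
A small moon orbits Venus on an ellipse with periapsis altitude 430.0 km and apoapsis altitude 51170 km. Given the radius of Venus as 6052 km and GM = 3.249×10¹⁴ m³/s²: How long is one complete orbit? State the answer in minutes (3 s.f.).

T ≈ 1040 minutes

r_p = 6052 + 430.0 = 6482.0 km = 6.4820×10⁶ m.
r_a = 6052 + 51170 = 57222 km = 5.7222×10⁷ m.
Semi-major axis a = (r_p + r_a)/2 = (6482.0 + 57222)/2 = 31852 km = 3.185×10⁷ m.
By Kepler's third law T = 2π√(a³/μ) = 2π × 9.973×10³ = 6.266×10⁴ s.
= 1044 minutes.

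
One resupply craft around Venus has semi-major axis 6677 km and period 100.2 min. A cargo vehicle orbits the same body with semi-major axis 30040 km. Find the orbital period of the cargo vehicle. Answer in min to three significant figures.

T₂ ≈ 956 min

Kepler's third law: T² ∝ a³, so T₂ = T₁ (a₂/a₁)^(3/2).
a₂/a₁ = 4.499, (a₂/a₁)^(3/2) = 9.543.
T₂ = 100.2 × 9.543 = 956.2 min.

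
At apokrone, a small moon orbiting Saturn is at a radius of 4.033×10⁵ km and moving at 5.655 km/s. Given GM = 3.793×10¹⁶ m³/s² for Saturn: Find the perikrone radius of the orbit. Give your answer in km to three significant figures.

r_a = 4.033×10⁸ m.
Specific energy ε = v²/2 − μ/r = -7.806×10⁷ J/kg, so a = −μ/(2ε) = 2.430×10⁸ m.
The apsides satisfy r_p + r_a = 2a, so the perikrone radius is 2a − r_a = 8.261×10⁷ m = 82611 km.

perikrone radius ≈ 82600 km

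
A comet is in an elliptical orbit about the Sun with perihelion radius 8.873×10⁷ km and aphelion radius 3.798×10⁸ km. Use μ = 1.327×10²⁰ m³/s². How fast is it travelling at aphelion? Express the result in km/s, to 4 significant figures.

Semi-major axis a = (r_p + r_a)/2 = 2.3426×10⁸ km = 2.343×10¹¹ m.
Vis-viva: v² = μ(2/r − 1/a) = 1.327×10²⁰ × (5.266×10⁻¹² − 4.269×10⁻¹²) = 1.323×10⁸ m²/s².
v = 11500 m/s = 11.50 km/s.

v ≈ 11.50 km/s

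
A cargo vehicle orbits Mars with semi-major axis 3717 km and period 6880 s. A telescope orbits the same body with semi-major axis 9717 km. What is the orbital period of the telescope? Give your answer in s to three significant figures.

Kepler's third law: T² ∝ a³, so T₂ = T₁ (a₂/a₁)^(3/2).
a₂/a₁ = 2.614, (a₂/a₁)^(3/2) = 4.227.
T₂ = 6880 × 4.227 = 29080 s.

T₂ ≈ 29100 s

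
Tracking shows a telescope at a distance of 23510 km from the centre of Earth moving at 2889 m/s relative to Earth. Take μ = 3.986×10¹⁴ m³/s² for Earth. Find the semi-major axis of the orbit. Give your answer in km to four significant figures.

r = 2.351×10⁷ m.
Specific orbital energy ε = v²/2 − μ/r = (2889)²/2 − 3.986×10¹⁴/2.351×10⁷ = -1.278×10⁷ J/kg.
Since ε = −μ/(2a), a = −μ/(2ε) = 1.559×10⁷ m = 15593 km.

a ≈ 15590 km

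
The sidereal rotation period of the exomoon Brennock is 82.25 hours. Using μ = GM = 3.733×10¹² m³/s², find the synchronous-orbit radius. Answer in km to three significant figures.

T = 82.25 hours = 2.961×10⁵ s.
A synchronous orbit has period T, so by Kepler's third law a = (μT²/4π²)^(1/3).
μT²/4π² = 3.733×10¹² × (2.961×10⁵)² / 39.48 = 8.290×10²¹ m³.
a = 2.024×10⁷ m = 20239 km.

r_sync ≈ 20200 km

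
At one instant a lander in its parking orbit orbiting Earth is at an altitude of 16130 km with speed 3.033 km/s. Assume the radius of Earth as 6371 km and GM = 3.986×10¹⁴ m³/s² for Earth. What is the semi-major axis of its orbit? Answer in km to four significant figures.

a ≈ 15200 km

r = 6371 + 16130 = 22501 km = 2.250×10⁷ m.
Vis-viva rearranged: 1/a = 2/r − v²/μ = 8.888×10⁻⁸ − 2.308×10⁻⁸ = 6.581×10⁻⁸ m⁻¹.
a = 1.520×10⁷ m = 15196 km.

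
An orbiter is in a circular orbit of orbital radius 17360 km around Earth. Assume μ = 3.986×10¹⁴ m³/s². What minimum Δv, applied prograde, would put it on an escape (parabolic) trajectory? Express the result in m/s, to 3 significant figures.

r = 17360 km = 1.736×10⁷ m.
Circular speed v_c = √(μ/r) = 4792 m/s.
Escape speed v_esc = √(2μ/r) = √2 × v_c = 6777 m/s.
Δv = v_esc − v_c = 1985 m/s.

Δv ≈ 1980 m/s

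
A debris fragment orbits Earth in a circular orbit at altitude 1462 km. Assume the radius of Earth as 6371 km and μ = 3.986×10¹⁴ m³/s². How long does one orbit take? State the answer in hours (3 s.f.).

r = 6371 + 1462 = 7833.0 km = 7.8330×10⁶ m.
Kepler's third law: T = 2π√(r³/μ) = 2π√((7.833×10⁶)³ / 3.986×10¹⁴).
r³/μ = 1.206×10⁶ s², so T = 2π × 1.098×10³ = 6.899×10³ s.
Converting: 6.899×10³ s ÷ 3600 = 1.916 hours.

T ≈ 1.92 hours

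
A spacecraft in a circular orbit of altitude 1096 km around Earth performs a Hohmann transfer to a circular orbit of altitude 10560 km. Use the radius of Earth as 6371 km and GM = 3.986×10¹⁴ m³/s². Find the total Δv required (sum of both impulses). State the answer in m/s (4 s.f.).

r₁ = 6371 + 1096 = 7467.0 km = 7.4670×10⁶ m.
r₂ = 6371 + 10560 = 16931 km = 1.6931×10⁷ m.
Transfer ellipse a_t = (r₁ + r₂)/2 = 1.220×10⁷ m.
At r₁: circular v_c1 = √(μ/r₁) = 7306 m/s; transfer-perigee v_p = √[μ(2/r₁ − 1/a_t)] = 8607 m/s.
Δv₁ = v_p − v_c1 = 1301 m/s.
At r₂: circular v_c2 = √(μ/r₂) = 4852 m/s; transfer-apogee v_a = √[μ(2/r₂ − 1/a_t)] = 3796 m/s.
Δv₂ = v_c2 − v_a = 1056 m/s.
Total Δv = Δv₁ + Δv₂ = 2357 m/s.

Δv_total ≈ 2357 m/s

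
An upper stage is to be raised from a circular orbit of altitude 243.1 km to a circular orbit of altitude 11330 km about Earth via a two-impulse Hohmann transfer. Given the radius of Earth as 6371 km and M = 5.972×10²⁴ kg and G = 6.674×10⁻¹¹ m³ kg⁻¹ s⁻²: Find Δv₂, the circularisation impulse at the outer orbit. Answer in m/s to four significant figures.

μ = GM = 6.674×10⁻¹¹ × 5.972×10²⁴ = 3.986×10¹⁴ m³/s².
r₁ = 6371 + 243.1 = 6614.1 km = 6.6141×10⁶ m.
r₂ = 6371 + 11330 = 17701 km = 1.7701×10⁷ m.
Transfer ellipse a_t = (r₁ + r₂)/2 = 1.216×10⁷ m.
At r₁: circular v_c1 = √(μ/r₁) = 7763 m/s; transfer-perigee v_p = √[μ(2/r₁ − 1/a_t)] = 9367 m/s.
At r₂: circular v_c2 = √(μ/r₂) = 4745 m/s; transfer-apogee v_a = √[μ(2/r₂ − 1/a_t)] = 3500 m/s.
Δv₂ = v_c2 − v_a = 1245 m/s.

Δv ≈ 1245 m/s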